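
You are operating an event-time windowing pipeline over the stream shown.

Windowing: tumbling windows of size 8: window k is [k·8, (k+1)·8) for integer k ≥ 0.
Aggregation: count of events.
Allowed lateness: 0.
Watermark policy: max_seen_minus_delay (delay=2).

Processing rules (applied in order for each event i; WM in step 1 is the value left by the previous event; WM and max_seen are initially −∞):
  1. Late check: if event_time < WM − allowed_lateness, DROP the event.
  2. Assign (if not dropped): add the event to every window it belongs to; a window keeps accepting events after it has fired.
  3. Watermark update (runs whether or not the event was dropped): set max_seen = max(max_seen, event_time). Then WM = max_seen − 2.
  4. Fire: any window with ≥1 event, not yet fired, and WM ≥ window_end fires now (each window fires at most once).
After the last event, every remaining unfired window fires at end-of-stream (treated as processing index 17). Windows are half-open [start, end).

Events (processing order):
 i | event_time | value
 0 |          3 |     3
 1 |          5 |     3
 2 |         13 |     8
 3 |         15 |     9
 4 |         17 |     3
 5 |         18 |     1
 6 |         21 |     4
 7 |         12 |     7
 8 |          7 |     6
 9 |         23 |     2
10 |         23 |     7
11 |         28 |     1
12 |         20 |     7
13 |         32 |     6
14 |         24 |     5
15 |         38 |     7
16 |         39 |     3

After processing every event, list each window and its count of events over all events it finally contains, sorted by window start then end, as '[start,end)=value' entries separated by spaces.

[0,8)=2 [8,16)=2 [16,24)=5 [24,32)=1 [32,40)=3

i=0 t=3 v=3: → [0,8); WM=1
i=1 t=5 v=3: → [0,8); WM=3
i=2 t=13 v=8: → [8,16); WM=11; [0,8) fires=2
i=3 t=15 v=9: → [8,16); WM=13
i=4 t=17 v=3: → [16,24); WM=15
i=5 t=18 v=1: → [16,24); WM=16; [8,16) fires=2
i=6 t=21 v=4: → [16,24); WM=19
i=7 t=12 v=7: DROP (t<19-0); WM=19
i=8 t=7 v=6: DROP (t<19-0); WM=19
i=9 t=23 v=2: → [16,24); WM=21
i=10 t=23 v=7: → [16,24); WM=21
i=11 t=28 v=1: → [24,32); WM=26; [16,24) fires=5
i=12 t=20 v=7: DROP (t<26-0); WM=26
i=13 t=32 v=6: → [32,40); WM=30
i=14 t=24 v=5: DROP (t<30-0); WM=30
i=15 t=38 v=7: → [32,40); WM=36; [24,32) fires=1
i=16 t=39 v=3: → [32,40); WM=37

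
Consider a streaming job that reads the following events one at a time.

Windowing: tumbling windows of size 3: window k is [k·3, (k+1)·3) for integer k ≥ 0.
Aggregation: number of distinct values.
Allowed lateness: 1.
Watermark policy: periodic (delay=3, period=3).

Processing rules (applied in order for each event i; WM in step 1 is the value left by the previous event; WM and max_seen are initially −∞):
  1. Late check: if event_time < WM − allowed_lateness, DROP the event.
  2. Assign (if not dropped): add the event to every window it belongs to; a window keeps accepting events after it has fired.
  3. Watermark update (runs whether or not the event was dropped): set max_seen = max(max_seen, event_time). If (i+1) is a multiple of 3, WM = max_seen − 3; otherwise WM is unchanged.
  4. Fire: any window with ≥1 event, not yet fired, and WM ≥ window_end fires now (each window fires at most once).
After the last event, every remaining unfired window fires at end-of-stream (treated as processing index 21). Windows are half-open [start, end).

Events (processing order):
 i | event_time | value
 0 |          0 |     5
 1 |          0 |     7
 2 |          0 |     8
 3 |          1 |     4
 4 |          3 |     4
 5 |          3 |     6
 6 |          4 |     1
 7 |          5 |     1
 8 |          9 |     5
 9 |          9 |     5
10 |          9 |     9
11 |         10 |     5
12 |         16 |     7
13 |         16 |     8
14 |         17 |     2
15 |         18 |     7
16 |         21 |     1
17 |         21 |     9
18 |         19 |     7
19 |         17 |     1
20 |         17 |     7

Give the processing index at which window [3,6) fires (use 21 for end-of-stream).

i=0 t=0 v=5: → [0,3); WM=−∞
i=1 t=0 v=7: → [0,3); WM=−∞
i=2 t=0 v=8: → [0,3); WM=-3
i=3 t=1 v=4: → [0,3); WM=-3
i=4 t=3 v=4: → [3,6); WM=-3
i=5 t=3 v=6: → [3,6); WM=0
i=6 t=4 v=1: → [3,6); WM=0
i=7 t=5 v=1: → [3,6); WM=0
i=8 t=9 v=5: → [9,12); WM=6; [0,3) fires=4 [3,6) fires=3
i=9 t=9 v=5: → [9,12); WM=6
i=10 t=9 v=9: → [9,12); WM=6
i=11 t=10 v=5: → [9,12); WM=7
i=12 t=16 v=7: → [15,18); WM=7
i=13 t=16 v=8: → [15,18); WM=7
i=14 t=17 v=2: → [15,18); WM=14; [9,12) fires=2
i=15 t=18 v=7: → [18,21); WM=14
i=16 t=21 v=1: → [21,24); WM=14
i=17 t=21 v=9: → [21,24); WM=18; [15,18) fires=3
i=18 t=19 v=7: → [18,21); WM=18
i=19 t=17 v=1: → [15,18); WM=18
i=20 t=17 v=7: → [15,18); WM=18

8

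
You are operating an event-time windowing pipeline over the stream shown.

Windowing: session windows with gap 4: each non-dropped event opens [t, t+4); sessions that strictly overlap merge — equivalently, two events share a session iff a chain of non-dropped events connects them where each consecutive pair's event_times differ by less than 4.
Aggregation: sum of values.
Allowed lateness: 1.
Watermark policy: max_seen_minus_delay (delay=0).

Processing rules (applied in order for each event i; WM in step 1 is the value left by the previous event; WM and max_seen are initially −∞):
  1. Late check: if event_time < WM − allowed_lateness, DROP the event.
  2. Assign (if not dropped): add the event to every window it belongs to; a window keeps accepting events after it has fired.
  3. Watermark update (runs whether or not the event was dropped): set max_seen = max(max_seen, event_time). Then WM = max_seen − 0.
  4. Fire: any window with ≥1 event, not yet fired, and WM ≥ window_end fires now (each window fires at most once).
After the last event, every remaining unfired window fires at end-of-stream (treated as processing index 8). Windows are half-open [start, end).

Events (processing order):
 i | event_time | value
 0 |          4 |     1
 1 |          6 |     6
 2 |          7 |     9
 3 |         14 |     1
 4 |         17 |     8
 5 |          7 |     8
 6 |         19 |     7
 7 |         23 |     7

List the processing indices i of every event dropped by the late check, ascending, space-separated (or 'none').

5

i=0 t=4 v=1: → [4,8); WM=4
i=1 t=6 v=6: → [4,10); WM=6
i=2 t=7 v=9: → [4,11); WM=7
i=3 t=14 v=1: → [14,18); WM=14
i=4 t=17 v=8: → [14,21); WM=17
i=5 t=7 v=8: DROP (t<17-1); WM=17
i=6 t=19 v=7: → [14,23); WM=19
i=7 t=23 v=7: → [23,27); WM=23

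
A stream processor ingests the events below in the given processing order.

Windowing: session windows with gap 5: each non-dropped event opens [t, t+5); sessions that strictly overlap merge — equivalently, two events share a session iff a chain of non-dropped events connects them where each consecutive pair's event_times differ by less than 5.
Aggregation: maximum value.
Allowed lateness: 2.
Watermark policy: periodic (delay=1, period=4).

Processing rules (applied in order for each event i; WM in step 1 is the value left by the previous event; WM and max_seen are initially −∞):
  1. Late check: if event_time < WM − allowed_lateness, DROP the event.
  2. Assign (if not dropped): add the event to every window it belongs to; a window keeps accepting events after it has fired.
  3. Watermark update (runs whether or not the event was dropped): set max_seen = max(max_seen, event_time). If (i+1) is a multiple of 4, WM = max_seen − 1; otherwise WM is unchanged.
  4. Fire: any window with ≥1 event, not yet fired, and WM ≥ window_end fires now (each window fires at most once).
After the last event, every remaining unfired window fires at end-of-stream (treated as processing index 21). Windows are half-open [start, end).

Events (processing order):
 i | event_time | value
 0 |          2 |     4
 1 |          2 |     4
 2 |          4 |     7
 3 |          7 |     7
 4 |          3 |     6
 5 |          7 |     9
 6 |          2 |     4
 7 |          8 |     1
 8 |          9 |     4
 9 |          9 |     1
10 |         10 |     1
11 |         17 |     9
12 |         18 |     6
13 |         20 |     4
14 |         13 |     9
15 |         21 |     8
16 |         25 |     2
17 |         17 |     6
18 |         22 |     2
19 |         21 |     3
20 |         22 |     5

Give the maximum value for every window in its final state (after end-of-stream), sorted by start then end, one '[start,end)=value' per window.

i=0 t=2 v=4: → [2,7); WM=−∞
i=1 t=2 v=4: → [2,7); WM=−∞
i=2 t=4 v=7: → [2,9); WM=−∞
i=3 t=7 v=7: → [2,12); WM=6
i=4 t=3 v=6: DROP (t<6-2); WM=6
i=5 t=7 v=9: → [2,12); WM=6
i=6 t=2 v=4: DROP (t<6-2); WM=6
i=7 t=8 v=1: → [2,13); WM=7
i=8 t=9 v=4: → [2,14); WM=7
i=9 t=9 v=1: → [2,14); WM=7
i=10 t=10 v=1: → [2,15); WM=7
i=11 t=17 v=9: → [17,22); WM=16
i=12 t=18 v=6: → [17,23); WM=16
i=13 t=20 v=4: → [17,25); WM=16
i=14 t=13 v=9: DROP (t<16-2); WM=16
i=15 t=21 v=8: → [17,26); WM=20
i=16 t=25 v=2: → [17,30); WM=20
i=17 t=17 v=6: DROP (t<20-2); WM=20
i=18 t=22 v=2: → [17,30); WM=20
i=19 t=21 v=3: → [17,30); WM=24
i=20 t=22 v=5: → [17,30); WM=24

[2,15)=9 [17,30)=9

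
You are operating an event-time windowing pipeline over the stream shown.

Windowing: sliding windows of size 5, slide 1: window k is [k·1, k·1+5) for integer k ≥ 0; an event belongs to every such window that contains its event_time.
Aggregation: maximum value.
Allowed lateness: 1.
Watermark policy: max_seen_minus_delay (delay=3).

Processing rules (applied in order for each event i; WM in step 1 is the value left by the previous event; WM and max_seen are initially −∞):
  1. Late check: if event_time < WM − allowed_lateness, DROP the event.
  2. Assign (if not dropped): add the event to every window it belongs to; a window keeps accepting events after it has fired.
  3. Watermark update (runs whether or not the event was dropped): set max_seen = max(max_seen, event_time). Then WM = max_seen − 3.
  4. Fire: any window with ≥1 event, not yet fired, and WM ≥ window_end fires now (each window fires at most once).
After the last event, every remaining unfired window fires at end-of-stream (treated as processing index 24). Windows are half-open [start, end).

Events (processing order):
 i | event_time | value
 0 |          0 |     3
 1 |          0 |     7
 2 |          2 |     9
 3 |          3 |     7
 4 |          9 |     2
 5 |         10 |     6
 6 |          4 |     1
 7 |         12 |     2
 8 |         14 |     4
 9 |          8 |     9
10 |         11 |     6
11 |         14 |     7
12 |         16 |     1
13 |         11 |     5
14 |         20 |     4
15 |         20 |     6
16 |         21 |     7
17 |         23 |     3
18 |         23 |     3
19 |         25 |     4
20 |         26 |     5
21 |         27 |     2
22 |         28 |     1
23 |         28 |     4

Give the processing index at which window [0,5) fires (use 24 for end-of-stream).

4

i=0 t=0 v=3: → [0,5); WM=-3
i=1 t=0 v=7: → [0,5); WM=-3
i=2 t=2 v=9: → [2,7),[1,6),[0,5); WM=-1
i=3 t=3 v=7: → [3,8),[2,7),[1,6),[0,5); WM=0
i=4 t=9 v=2: → [9,14),[8,13),[7,12),[6,11),[5,10); WM=6; [0,5) fires=9 [1,6) fires=9
i=5 t=10 v=6: → [10,15),[9,14),[8,13),[7,12),[6,11); WM=7; [2,7) fires=9
i=6 t=4 v=1: DROP (t<7-1); WM=7
i=7 t=12 v=2: → [12,17),[11,16),[10,15),[9,14),[8,13); WM=9; [3,8) fires=7
i=8 t=14 v=4: → [14,19),[13,18),[12,17),[11,16),[10,15); WM=11; [5,10) fires=2 [6,11) fires=6
i=9 t=8 v=9: DROP (t<11-1); WM=11
i=10 t=11 v=6: → [11,16),[10,15),[9,14),[8,13),[7,12); WM=11
i=11 t=14 v=7: → [14,19),[13,18),[12,17),[11,16),[10,15); WM=11
i=12 t=16 v=1: → [16,21),[15,20),[14,19),[13,18),[12,17); WM=13; [7,12) fires=6 [8,13) fires=6
i=13 t=11 v=5: DROP (t<13-1); WM=13
i=14 t=20 v=4: → [20,25),[19,24),[18,23),[17,22),[16,21); WM=17; [9,14) fires=6 [10,15) fires=7 [11,16) fires=7 [12,17) fires=7
i=15 t=20 v=6: → [20,25),[19,24),[18,23),[17,22),[16,21); WM=17
i=16 t=21 v=7: → [21,26),[20,25),[19,24),[18,23),[17,22); WM=18; [13,18) fires=7
i=17 t=23 v=3: → [23,28),[22,27),[21,26),[20,25),[19,24); WM=20; [14,19) fires=7 [15,20) fires=1
i=18 t=23 v=3: → [23,28),[22,27),[21,26),[20,25),[19,24); WM=20
i=19 t=25 v=4: → [25,30),[24,29),[23,28),[22,27),[21,26); WM=22; [16,21) fires=6 [17,22) fires=7
i=20 t=26 v=5: → [26,31),[25,30),[24,29),[23,28),[22,27); WM=23; [18,23) fires=7
i=21 t=27 v=2: → [27,32),[26,31),[25,30),[24,29),[23,28); WM=24; [19,24) fires=7
i=22 t=28 v=1: → [28,33),[27,32),[26,31),[25,30),[24,29); WM=25; [20,25) fires=7
i=23 t=28 v=4: → [28,33),[27,32),[26,31),[25,30),[24,29); WM=25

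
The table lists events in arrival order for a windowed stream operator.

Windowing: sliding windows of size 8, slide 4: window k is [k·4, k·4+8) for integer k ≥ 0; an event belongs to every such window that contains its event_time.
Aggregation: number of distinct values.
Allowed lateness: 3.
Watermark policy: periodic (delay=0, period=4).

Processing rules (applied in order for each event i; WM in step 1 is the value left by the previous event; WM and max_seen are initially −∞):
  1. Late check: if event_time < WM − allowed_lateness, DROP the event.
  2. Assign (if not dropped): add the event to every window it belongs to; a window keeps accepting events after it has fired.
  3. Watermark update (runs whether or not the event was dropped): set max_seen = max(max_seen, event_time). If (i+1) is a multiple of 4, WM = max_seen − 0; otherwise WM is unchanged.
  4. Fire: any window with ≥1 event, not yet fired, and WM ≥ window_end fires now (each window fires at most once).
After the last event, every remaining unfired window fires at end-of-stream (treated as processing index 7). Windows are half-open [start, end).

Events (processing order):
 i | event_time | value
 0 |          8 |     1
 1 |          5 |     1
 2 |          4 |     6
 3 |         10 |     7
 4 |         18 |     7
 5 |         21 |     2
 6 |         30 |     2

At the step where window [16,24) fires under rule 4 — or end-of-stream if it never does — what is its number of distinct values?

i=0 t=8 v=1: → [8,16),[4,12); WM=−∞
i=1 t=5 v=1: → [4,12),[0,8); WM=−∞
i=2 t=4 v=6: → [4,12),[0,8); WM=−∞
i=3 t=10 v=7: → [8,16),[4,12); WM=10; [0,8) fires=2
i=4 t=18 v=7: → [16,24),[12,20); WM=10
i=5 t=21 v=2: → [20,28),[16,24); WM=10
i=6 t=30 v=2: → [28,36),[24,32); WM=10

2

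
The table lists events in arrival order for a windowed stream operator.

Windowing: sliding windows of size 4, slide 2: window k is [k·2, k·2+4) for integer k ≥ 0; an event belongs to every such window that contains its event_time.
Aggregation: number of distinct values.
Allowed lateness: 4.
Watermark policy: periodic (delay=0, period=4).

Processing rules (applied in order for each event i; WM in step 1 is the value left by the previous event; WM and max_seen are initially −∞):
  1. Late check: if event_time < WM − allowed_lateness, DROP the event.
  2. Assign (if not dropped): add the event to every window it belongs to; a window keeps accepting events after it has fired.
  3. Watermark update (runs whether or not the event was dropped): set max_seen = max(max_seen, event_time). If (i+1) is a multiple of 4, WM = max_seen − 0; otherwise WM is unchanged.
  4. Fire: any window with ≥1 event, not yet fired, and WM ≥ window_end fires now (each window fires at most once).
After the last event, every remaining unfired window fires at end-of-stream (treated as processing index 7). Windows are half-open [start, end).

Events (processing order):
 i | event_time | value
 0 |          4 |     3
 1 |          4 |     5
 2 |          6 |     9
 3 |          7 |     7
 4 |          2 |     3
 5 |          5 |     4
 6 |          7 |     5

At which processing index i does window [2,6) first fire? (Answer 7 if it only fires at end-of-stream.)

3

i=0 t=4 v=3: → [4,8),[2,6); WM=−∞
i=1 t=4 v=5: → [4,8),[2,6); WM=−∞
i=2 t=6 v=9: → [6,10),[4,8); WM=−∞
i=3 t=7 v=7: → [6,10),[4,8); WM=7; [2,6) fires=2
i=4 t=2 v=3: DROP (t<7-4); WM=7
i=5 t=5 v=4: → [4,8),[2,6); WM=7
i=6 t=7 v=5: → [6,10),[4,8); WM=7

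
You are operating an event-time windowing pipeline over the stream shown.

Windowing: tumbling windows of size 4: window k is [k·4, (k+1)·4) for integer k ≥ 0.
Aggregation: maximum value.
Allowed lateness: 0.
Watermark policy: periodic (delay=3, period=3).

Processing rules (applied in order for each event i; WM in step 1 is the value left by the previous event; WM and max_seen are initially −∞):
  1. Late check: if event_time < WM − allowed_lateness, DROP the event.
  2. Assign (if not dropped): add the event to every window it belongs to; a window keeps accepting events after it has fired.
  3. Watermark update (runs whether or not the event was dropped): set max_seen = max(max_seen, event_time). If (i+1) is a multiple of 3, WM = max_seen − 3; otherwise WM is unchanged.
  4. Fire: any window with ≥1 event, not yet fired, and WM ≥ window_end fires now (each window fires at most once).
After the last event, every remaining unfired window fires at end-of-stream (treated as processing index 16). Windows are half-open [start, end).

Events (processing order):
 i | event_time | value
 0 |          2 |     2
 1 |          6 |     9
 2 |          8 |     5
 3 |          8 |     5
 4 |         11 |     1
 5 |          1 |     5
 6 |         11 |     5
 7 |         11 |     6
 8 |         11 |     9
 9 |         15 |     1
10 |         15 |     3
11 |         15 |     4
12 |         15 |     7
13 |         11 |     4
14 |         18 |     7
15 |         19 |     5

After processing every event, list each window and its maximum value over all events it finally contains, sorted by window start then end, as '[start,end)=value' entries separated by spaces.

[0,4)=2 [4,8)=9 [8,12)=9 [12,16)=7 [16,20)=7

i=0 t=2 v=2: → [0,4); WM=−∞
i=1 t=6 v=9: → [4,8); WM=−∞
i=2 t=8 v=5: → [8,12); WM=5; [0,4) fires=2
i=3 t=8 v=5: → [8,12); WM=5
i=4 t=11 v=1: → [8,12); WM=5
i=5 t=1 v=5: DROP (t<5-0); WM=8; [4,8) fires=9
i=6 t=11 v=5: → [8,12); WM=8
i=7 t=11 v=6: → [8,12); WM=8
i=8 t=11 v=9: → [8,12); WM=8
i=9 t=15 v=1: → [12,16); WM=8
i=10 t=15 v=3: → [12,16); WM=8
i=11 t=15 v=4: → [12,16); WM=12; [8,12) fires=9
i=12 t=15 v=7: → [12,16); WM=12
i=13 t=11 v=4: DROP (t<12-0); WM=12
i=14 t=18 v=7: → [16,20); WM=15
i=15 t=19 v=5: → [16,20); WM=15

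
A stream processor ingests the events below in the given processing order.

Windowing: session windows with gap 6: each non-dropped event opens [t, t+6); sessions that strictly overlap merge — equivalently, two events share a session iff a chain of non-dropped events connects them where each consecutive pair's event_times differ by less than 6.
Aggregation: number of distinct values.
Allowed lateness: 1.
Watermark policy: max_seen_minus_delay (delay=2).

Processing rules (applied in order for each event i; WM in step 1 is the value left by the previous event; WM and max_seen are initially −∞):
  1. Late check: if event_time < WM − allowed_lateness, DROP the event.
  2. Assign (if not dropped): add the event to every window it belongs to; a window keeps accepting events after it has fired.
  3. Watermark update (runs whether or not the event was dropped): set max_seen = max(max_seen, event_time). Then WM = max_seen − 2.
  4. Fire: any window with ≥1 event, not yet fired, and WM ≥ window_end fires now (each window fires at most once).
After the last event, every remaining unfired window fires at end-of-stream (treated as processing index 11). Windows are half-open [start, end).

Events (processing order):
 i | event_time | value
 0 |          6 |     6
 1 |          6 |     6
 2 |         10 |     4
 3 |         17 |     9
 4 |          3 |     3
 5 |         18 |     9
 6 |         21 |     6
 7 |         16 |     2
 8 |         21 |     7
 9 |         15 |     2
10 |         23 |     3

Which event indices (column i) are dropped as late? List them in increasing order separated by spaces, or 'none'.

i=0 t=6 v=6: → [6,12); WM=4
i=1 t=6 v=6: → [6,12); WM=4
i=2 t=10 v=4: → [6,16); WM=8
i=3 t=17 v=9: → [17,23); WM=15
i=4 t=3 v=3: DROP (t<15-1); WM=15
i=5 t=18 v=9: → [17,24); WM=16
i=6 t=21 v=6: → [17,27); WM=19
i=7 t=16 v=2: DROP (t<19-1); WM=19
i=8 t=21 v=7: → [17,27); WM=19
i=9 t=15 v=2: DROP (t<19-1); WM=19
i=10 t=23 v=3: → [17,29); WM=21

4 7 9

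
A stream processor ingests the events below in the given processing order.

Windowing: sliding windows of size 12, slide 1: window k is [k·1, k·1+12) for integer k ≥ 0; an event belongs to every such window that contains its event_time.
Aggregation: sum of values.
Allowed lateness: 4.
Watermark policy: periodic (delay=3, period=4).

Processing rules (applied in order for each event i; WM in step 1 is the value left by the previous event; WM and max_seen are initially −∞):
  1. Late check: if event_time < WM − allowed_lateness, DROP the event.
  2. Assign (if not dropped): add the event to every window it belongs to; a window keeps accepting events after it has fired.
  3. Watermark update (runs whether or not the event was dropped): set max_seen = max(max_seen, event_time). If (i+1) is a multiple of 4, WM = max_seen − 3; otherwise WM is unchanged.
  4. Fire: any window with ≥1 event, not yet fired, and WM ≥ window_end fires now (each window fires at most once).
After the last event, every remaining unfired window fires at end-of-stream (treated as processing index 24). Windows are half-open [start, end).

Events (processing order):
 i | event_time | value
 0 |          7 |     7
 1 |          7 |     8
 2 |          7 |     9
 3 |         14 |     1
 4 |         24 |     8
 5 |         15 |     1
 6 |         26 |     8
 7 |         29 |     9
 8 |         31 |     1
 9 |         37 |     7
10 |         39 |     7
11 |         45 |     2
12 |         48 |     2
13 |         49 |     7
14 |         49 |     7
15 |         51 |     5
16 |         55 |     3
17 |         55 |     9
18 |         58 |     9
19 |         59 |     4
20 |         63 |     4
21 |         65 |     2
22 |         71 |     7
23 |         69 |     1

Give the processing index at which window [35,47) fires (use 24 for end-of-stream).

15

i=0 t=7 v=7: → [7,19),[6,18),[5,17),[4,16),[3,15),[2,14),[1,13),[0,12); WM=−∞
i=1 t=7 v=8: → [7,19),[6,18),[5,17),[4,16),[3,15),[2,14),[1,13),[0,12); WM=−∞
i=2 t=7 v=9: → [7,19),[6,18),[5,17),[4,16),[3,15),[2,14),[1,13),[0,12); WM=−∞
i=3 t=14 v=1: → [14,26),[13,25),[12,24),[11,23),[10,22),[9,21),[8,20),[7,19),[6,18),[5,17),[4,16),[3,15); WM=11
i=4 t=24 v=8: → [24,36),[23,35),[22,34),[21,33),[20,32),[19,31),[18,30),[17,29),[16,28),[15,27),[14,26),[13,25); WM=11
i=5 t=15 v=1: → [15,27),[14,26),[13,25),[12,24),[11,23),[10,22),[9,21),[8,20),[7,19),[6,18),[5,17),[4,16); WM=11
i=6 t=26 v=8: → [26,38),[25,37),[24,36),[23,35),[22,34),[21,33),[20,32),[19,31),[18,30),[17,29),[16,28),[15,27); WM=11
i=7 t=29 v=9: → [29,41),[28,40),[27,39),[26,38),[25,37),[24,36),[23,35),[22,34),[21,33),[20,32),[19,31),[18,30); WM=26; [0,12) fires=24 [1,13) fires=24 [2,14) fires=24 [3,15) fires=25 [4,16) fires=26 [5,17) fires=26 [6,18) fires=26 [7,19) fires=26 [8,20) fires=2 [9,21) fires=2 [10,22) fires=2 [11,23) fires=2 [12,24) fires=2 [13,25) fires=10 [14,26) fires=10
i=8 t=31 v=1: → [31,43),[30,42),[29,41),[28,40),[27,39),[26,38),[25,37),[24,36),[23,35),[22,34),[21,33),[20,32); WM=26
i=9 t=37 v=7: → [37,49),[36,48),[35,47),[34,46),[33,45),[32,44),[31,43),[30,42),[29,41),[28,40),[27,39),[26,38); WM=26
i=10 t=39 v=7: → [39,51),[38,50),[37,49),[36,48),[35,47),[34,46),[33,45),[32,44),[31,43),[30,42),[29,41),[28,40); WM=26
i=11 t=45 v=2: → [45,57),[44,56),[43,55),[42,54),[41,53),[40,52),[39,51),[38,50),[37,49),[36,48),[35,47),[34,46); WM=42; [15,27) fires=17 [16,28) fires=16 [17,29) fires=16 [18,30) fires=25 [19,31) fires=25 [20,32) fires=26 [21,33) fires=26 [22,34) fires=26 [23,35) fires=26 [24,36) fires=26 [25,37) fires=18 [26,38) fires=25 [27,39) fires=17 [28,40) fires=24 [29,41) fires=24 [30,42) fires=15
i=12 t=48 v=2: → [48,60),[47,59),[46,58),[45,57),[44,56),[43,55),[42,54),[41,53),[40,52),[39,51),[38,50),[37,49); WM=42
i=13 t=49 v=7: → [49,61),[48,60),[47,59),[46,58),[45,57),[44,56),[43,55),[42,54),[41,53),[40,52),[39,51),[38,50); WM=42
i=14 t=49 v=7: → [49,61),[48,60),[47,59),[46,58),[45,57),[44,56),[43,55),[42,54),[41,53),[40,52),[39,51),[38,50); WM=42
i=15 t=51 v=5: → [51,63),[50,62),[49,61),[48,60),[47,59),[46,58),[45,57),[44,56),[43,55),[42,54),[41,53),[40,52); WM=48; [31,43) fires=15 [32,44) fires=14 [33,45) fires=14 [34,46) fires=16 [35,47) fires=16 [36,48) fires=16
i=16 t=55 v=3: → [55,67),[54,66),[53,65),[52,64),[51,63),[50,62),[49,61),[48,60),[47,59),[46,58),[45,57),[44,56); WM=48
i=17 t=55 v=9: → [55,67),[54,66),[53,65),[52,64),[51,63),[50,62),[49,61),[48,60),[47,59),[46,58),[45,57),[44,56); WM=48
i=18 t=58 v=9: → [58,70),[57,69),[56,68),[55,67),[54,66),[53,65),[52,64),[51,63),[50,62),[49,61),[48,60),[47,59); WM=48
i=19 t=59 v=4: → [59,71),[58,70),[57,69),[56,68),[55,67),[54,66),[53,65),[52,64),[51,63),[50,62),[49,61),[48,60); WM=56; [37,49) fires=18 [38,50) fires=25 [39,51) fires=25 [40,52) fires=23 [41,53) fires=23 [42,54) fires=23 [43,55) fires=23 [44,56) fires=35
i=20 t=63 v=4: → [63,75),[62,74),[61,73),[60,72),[59,71),[58,70),[57,69),[56,68),[55,67),[54,66),[53,65),[52,64); WM=56
i=21 t=65 v=2: → [65,77),[64,76),[63,75),[62,74),[61,73),[60,72),[59,71),[58,70),[57,69),[56,68),[55,67),[54,66); WM=56
i=22 t=71 v=7: → [71,83),[70,82),[69,81),[68,80),[67,79),[66,78),[65,77),[64,76),[63,75),[62,74),[61,73),[60,72); WM=56
i=23 t=69 v=1: → [69,81),[68,80),[67,79),[66,78),[65,77),[64,76),[63,75),[62,74),[61,73),[60,72),[59,71),[58,70); WM=68; [45,57) fires=35 [46,58) fires=33 [47,59) fires=42 [48,60) fires=46 [49,61) fires=44 [50,62) fires=30 [51,63) fires=30 [52,64) fires=29 [53,65) fires=29 [54,66) fires=31 [55,67) fires=31 [56,68) fires=19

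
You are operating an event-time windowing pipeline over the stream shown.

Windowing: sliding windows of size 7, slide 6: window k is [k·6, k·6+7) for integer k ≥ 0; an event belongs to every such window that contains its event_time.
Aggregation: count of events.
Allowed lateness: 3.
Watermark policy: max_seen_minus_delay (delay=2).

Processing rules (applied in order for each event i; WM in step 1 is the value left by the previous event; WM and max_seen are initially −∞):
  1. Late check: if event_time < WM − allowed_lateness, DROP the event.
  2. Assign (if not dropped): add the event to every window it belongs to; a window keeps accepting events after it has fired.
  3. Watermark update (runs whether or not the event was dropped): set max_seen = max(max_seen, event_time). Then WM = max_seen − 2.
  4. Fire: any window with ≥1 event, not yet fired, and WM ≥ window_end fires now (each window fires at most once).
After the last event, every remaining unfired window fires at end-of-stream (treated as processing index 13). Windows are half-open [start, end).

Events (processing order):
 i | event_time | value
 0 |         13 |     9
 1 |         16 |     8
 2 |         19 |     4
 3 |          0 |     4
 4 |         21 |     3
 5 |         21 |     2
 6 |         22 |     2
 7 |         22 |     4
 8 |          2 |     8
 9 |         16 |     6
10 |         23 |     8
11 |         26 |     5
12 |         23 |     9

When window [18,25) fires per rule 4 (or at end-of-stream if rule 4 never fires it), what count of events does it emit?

7

i=0 t=13 v=9: → [12,19); WM=11
i=1 t=16 v=8: → [12,19); WM=14
i=2 t=19 v=4: → [18,25); WM=17
i=3 t=0 v=4: DROP (t<17-3); WM=17
i=4 t=21 v=3: → [18,25); WM=19; [12,19) fires=2
i=5 t=21 v=2: → [18,25); WM=19
i=6 t=22 v=2: → [18,25); WM=20
i=7 t=22 v=4: → [18,25); WM=20
i=8 t=2 v=8: DROP (t<20-3); WM=20
i=9 t=16 v=6: DROP (t<20-3); WM=20
i=10 t=23 v=8: → [18,25); WM=21
i=11 t=26 v=5: → [24,31); WM=24
i=12 t=23 v=9: → [18,25); WM=24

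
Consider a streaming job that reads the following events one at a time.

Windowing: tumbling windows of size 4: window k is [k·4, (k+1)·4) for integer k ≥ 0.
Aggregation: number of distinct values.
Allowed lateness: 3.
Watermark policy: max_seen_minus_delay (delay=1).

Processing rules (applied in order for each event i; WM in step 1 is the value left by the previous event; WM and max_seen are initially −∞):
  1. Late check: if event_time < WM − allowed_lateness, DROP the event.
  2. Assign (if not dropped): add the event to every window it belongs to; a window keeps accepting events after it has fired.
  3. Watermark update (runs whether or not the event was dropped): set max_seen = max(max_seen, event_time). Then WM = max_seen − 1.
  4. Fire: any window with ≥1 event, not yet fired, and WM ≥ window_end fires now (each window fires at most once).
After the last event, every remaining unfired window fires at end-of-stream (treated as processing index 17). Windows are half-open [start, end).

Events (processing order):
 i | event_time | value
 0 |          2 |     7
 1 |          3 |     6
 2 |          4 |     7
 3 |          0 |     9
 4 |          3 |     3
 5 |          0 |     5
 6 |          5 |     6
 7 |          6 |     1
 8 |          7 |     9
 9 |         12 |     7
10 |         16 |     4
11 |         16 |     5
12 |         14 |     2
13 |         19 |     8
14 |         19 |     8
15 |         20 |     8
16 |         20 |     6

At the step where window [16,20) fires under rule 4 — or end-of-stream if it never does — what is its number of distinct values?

i=0 t=2 v=7: → [0,4); WM=1
i=1 t=3 v=6: → [0,4); WM=2
i=2 t=4 v=7: → [4,8); WM=3
i=3 t=0 v=9: → [0,4); WM=3
i=4 t=3 v=3: → [0,4); WM=3
i=5 t=0 v=5: → [0,4); WM=3
i=6 t=5 v=6: → [4,8); WM=4; [0,4) fires=5
i=7 t=6 v=1: → [4,8); WM=5
i=8 t=7 v=9: → [4,8); WM=6
i=9 t=12 v=7: → [12,16); WM=11; [4,8) fires=4
i=10 t=16 v=4: → [16,20); WM=15
i=11 t=16 v=5: → [16,20); WM=15
i=12 t=14 v=2: → [12,16); WM=15
i=13 t=19 v=8: → [16,20); WM=18; [12,16) fires=2
i=14 t=19 v=8: → [16,20); WM=18
i=15 t=20 v=8: → [20,24); WM=19
i=16 t=20 v=6: → [20,24); WM=19

3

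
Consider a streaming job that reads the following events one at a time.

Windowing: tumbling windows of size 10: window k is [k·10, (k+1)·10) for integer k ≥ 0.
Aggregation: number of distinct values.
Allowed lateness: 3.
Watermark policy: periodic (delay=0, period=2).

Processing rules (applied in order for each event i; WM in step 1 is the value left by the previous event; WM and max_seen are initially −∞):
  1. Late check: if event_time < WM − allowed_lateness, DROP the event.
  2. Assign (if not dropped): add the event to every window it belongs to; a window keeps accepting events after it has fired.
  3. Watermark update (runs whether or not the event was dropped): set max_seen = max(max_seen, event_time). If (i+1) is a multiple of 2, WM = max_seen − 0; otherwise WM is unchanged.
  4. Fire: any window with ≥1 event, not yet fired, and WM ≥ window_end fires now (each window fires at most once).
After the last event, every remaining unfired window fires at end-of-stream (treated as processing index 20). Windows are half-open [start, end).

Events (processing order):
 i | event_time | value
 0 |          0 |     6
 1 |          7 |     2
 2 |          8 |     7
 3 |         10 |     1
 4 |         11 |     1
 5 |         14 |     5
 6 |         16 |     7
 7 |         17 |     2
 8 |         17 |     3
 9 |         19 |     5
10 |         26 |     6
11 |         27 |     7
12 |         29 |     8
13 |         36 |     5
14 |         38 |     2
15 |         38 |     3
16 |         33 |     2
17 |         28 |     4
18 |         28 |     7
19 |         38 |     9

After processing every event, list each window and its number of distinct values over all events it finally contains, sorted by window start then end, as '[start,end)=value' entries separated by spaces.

i=0 t=0 v=6: → [0,10); WM=−∞
i=1 t=7 v=2: → [0,10); WM=7
i=2 t=8 v=7: → [0,10); WM=7
i=3 t=10 v=1: → [10,20); WM=10; [0,10) fires=3
i=4 t=11 v=1: → [10,20); WM=10
i=5 t=14 v=5: → [10,20); WM=14
i=6 t=16 v=7: → [10,20); WM=14
i=7 t=17 v=2: → [10,20); WM=17
i=8 t=17 v=3: → [10,20); WM=17
i=9 t=19 v=5: → [10,20); WM=19
i=10 t=26 v=6: → [20,30); WM=19
i=11 t=27 v=7: → [20,30); WM=27; [10,20) fires=5
i=12 t=29 v=8: → [20,30); WM=27
i=13 t=36 v=5: → [30,40); WM=36; [20,30) fires=3
i=14 t=38 v=2: → [30,40); WM=36
i=15 t=38 v=3: → [30,40); WM=38
i=16 t=33 v=2: DROP (t<38-3); WM=38
i=17 t=28 v=4: DROP (t<38-3); WM=38
i=18 t=28 v=7: DROP (t<38-3); WM=38
i=19 t=38 v=9: → [30,40); WM=38

[0,10)=3 [10,20)=5 [20,30)=3 [30,40)=4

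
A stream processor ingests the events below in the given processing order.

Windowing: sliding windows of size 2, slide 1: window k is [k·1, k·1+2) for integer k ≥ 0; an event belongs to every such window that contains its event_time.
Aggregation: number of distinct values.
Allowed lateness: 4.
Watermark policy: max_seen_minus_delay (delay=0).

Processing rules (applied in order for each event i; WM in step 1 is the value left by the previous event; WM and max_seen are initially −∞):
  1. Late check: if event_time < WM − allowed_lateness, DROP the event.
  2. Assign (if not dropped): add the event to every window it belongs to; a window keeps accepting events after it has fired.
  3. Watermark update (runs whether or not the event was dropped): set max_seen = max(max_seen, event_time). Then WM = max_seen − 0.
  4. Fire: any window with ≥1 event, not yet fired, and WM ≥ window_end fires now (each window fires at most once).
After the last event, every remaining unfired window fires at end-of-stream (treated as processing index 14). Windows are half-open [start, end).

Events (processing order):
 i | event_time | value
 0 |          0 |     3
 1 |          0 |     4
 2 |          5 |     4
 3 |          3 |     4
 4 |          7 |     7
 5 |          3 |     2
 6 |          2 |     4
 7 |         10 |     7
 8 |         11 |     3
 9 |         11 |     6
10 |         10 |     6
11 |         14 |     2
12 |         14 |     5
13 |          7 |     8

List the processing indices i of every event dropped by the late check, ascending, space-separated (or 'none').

6 13

i=0 t=0 v=3: → [0,2); WM=0
i=1 t=0 v=4: → [0,2); WM=0
i=2 t=5 v=4: → [5,7),[4,6); WM=5; [0,2) fires=2
i=3 t=3 v=4: → [3,5),[2,4); WM=5; [2,4) fires=1 [3,5) fires=1
i=4 t=7 v=7: → [7,9),[6,8); WM=7; [4,6) fires=1 [5,7) fires=1
i=5 t=3 v=2: → [3,5),[2,4); WM=7
i=6 t=2 v=4: DROP (t<7-4); WM=7
i=7 t=10 v=7: → [10,12),[9,11); WM=10; [6,8) fires=1 [7,9) fires=1
i=8 t=11 v=3: → [11,13),[10,12); WM=11; [9,11) fires=1
i=9 t=11 v=6: → [11,13),[10,12); WM=11
i=10 t=10 v=6: → [10,12),[9,11); WM=11
i=11 t=14 v=2: → [14,16),[13,15); WM=14; [10,12) fires=3 [11,13) fires=2
i=12 t=14 v=5: → [14,16),[13,15); WM=14
i=13 t=7 v=8: DROP (t<14-4); WM=14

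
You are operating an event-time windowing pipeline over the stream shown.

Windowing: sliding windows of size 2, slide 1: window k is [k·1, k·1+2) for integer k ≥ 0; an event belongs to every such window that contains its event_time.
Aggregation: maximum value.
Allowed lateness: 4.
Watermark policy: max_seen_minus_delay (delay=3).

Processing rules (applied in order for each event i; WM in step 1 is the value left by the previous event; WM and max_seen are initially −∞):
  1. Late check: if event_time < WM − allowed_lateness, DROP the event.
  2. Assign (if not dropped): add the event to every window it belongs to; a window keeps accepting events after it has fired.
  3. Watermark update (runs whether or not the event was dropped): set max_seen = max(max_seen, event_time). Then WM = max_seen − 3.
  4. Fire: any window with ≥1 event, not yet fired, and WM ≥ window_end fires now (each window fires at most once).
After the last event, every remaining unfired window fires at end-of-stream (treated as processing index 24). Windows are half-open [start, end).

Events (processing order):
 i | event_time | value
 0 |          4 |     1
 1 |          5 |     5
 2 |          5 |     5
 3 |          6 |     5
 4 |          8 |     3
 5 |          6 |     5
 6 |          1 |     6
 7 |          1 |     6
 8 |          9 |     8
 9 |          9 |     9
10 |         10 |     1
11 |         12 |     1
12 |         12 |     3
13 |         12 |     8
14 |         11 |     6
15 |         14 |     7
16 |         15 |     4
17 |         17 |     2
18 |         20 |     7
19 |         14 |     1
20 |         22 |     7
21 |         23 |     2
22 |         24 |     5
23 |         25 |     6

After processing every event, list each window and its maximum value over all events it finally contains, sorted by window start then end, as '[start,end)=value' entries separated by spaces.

i=0 t=4 v=1: → [4,6),[3,5); WM=1
i=1 t=5 v=5: → [5,7),[4,6); WM=2
i=2 t=5 v=5: → [5,7),[4,6); WM=2
i=3 t=6 v=5: → [6,8),[5,7); WM=3
i=4 t=8 v=3: → [8,10),[7,9); WM=5; [3,5) fires=1
i=5 t=6 v=5: → [6,8),[5,7); WM=5
i=6 t=1 v=6: → [1,3),[0,2); WM=5; [0,2) fires=6 [1,3) fires=6
i=7 t=1 v=6: → [1,3),[0,2); WM=5
i=8 t=9 v=8: → [9,11),[8,10); WM=6; [4,6) fires=5
i=9 t=9 v=9: → [9,11),[8,10); WM=6
i=10 t=10 v=1: → [10,12),[9,11); WM=7; [5,7) fires=5
i=11 t=12 v=1: → [12,14),[11,13); WM=9; [6,8) fires=5 [7,9) fires=3
i=12 t=12 v=3: → [12,14),[11,13); WM=9
i=13 t=12 v=8: → [12,14),[11,13); WM=9
i=14 t=11 v=6: → [11,13),[10,12); WM=9
i=15 t=14 v=7: → [14,16),[13,15); WM=11; [8,10) fires=9 [9,11) fires=9
i=16 t=15 v=4: → [15,17),[14,16); WM=12; [10,12) fires=6
i=17 t=17 v=2: → [17,19),[16,18); WM=14; [11,13) fires=8 [12,14) fires=8
i=18 t=20 v=7: → [20,22),[19,21); WM=17; [13,15) fires=7 [14,16) fires=7 [15,17) fires=4
i=19 t=14 v=1: → [14,16),[13,15); WM=17
i=20 t=22 v=7: → [22,24),[21,23); WM=19; [16,18) fires=2 [17,19) fires=2
i=21 t=23 v=2: → [23,25),[22,24); WM=20
i=22 t=24 v=5: → [24,26),[23,25); WM=21; [19,21) fires=7
i=23 t=25 v=6: → [25,27),[24,26); WM=22; [20,22) fires=7

[0,2)=6 [1,3)=6 [3,5)=1 [4,6)=5 [5,7)=5 [6,8)=5 [7,9)=3 [8,10)=9 [9,11)=9 [10,12)=6 [11,13)=8 [12,14)=8 [13,15)=7 [14,16)=7 [15,17)=4 [16,18)=2 [17,19)=2 [19,21)=7 [20,22)=7 [21,23)=7 [22,24)=7 [23,25)=5 [24,26)=6 [25,27)=6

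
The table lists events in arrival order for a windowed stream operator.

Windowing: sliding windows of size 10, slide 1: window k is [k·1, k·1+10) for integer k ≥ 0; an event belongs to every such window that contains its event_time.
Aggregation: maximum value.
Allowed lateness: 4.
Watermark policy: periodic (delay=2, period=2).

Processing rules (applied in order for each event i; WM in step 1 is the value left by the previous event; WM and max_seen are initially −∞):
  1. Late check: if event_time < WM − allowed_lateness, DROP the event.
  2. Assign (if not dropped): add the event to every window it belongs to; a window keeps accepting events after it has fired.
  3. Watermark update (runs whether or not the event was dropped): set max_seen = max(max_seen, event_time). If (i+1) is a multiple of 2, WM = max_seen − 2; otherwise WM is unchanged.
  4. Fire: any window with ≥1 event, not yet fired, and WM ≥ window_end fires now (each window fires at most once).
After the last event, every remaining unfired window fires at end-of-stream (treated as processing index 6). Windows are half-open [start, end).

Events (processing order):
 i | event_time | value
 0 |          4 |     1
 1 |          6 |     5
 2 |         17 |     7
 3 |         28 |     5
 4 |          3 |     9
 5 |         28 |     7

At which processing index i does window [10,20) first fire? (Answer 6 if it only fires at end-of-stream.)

3

i=0 t=4 v=1: → [4,14),[3,13),[2,12),[1,11),[0,10); WM=−∞
i=1 t=6 v=5: → [6,16),[5,15),[4,14),[3,13),[2,12),[1,11),[0,10); WM=4
i=2 t=17 v=7: → [17,27),[16,26),[15,25),[14,24),[13,23),[12,22),[11,21),[10,20),[9,19),[8,18); WM=4
i=3 t=28 v=5: → [28,38),[27,37),[26,36),[25,35),[24,34),[23,33),[22,32),[21,31),[20,30),[19,29); WM=26; [0,10) fires=5 [1,11) fires=5 [2,12) fires=5 [3,13) fires=5 [4,14) fires=5 [5,15) fires=5 [6,16) fires=5 [8,18) fires=7 [9,19) fires=7 [10,20) fires=7 [11,21) fires=7 [12,22) fires=7 [13,23) fires=7 [14,24) fires=7 [15,25) fires=7 [16,26) fires=7
i=4 t=3 v=9: DROP (t<26-4); WM=26
i=5 t=28 v=7: → [28,38),[27,37),[26,36),[25,35),[24,34),[23,33),[22,32),[21,31),[20,30),[19,29); WM=26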